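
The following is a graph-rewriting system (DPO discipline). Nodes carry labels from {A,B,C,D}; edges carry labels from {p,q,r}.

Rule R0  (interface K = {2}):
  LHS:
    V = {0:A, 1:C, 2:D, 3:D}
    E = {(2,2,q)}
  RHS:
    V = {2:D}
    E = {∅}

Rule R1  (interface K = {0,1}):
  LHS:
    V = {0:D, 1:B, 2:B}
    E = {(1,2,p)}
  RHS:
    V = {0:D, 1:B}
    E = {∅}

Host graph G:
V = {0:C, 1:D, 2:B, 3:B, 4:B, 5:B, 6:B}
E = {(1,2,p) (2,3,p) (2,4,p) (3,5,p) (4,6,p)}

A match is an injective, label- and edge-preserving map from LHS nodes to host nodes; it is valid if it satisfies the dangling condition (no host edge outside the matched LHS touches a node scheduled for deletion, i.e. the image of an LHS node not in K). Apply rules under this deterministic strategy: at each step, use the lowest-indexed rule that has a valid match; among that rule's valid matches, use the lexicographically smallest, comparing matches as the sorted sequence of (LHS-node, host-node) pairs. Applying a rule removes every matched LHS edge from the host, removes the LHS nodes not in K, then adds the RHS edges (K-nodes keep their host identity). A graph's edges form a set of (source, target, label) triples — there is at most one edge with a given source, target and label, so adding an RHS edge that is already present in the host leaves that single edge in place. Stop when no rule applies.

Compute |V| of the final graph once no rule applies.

Answer: 3

Steps:
[0] host  ⇒  7 nodes, 5 edges  {1-p->2 2-p->3 2-p->4 3-p->5 4-p->6}
[1] R1 @ {0↦1, 1↦3, 2↦5}  ⇒  6 nodes, 4 edges  {1-p->2 2-p->3 2-p->4 4-p->6}
[2] R1 @ {0↦1, 1↦2, 2↦3}  ⇒  5 nodes, 3 edges  {1-p->2 2-p->4 4-p->6}
[3] R1 @ {0↦1, 1↦4, 2↦6}  ⇒  4 nodes, 2 edges  {1-p->2 2-p->4}
[4] R1 @ {0↦1, 1↦2, 2↦4}  ⇒  3 nodes, 1 edges  {1-p->2}
normal form: no rule applies after step 4
NF nodes: {0:C, 1:D, 2:B}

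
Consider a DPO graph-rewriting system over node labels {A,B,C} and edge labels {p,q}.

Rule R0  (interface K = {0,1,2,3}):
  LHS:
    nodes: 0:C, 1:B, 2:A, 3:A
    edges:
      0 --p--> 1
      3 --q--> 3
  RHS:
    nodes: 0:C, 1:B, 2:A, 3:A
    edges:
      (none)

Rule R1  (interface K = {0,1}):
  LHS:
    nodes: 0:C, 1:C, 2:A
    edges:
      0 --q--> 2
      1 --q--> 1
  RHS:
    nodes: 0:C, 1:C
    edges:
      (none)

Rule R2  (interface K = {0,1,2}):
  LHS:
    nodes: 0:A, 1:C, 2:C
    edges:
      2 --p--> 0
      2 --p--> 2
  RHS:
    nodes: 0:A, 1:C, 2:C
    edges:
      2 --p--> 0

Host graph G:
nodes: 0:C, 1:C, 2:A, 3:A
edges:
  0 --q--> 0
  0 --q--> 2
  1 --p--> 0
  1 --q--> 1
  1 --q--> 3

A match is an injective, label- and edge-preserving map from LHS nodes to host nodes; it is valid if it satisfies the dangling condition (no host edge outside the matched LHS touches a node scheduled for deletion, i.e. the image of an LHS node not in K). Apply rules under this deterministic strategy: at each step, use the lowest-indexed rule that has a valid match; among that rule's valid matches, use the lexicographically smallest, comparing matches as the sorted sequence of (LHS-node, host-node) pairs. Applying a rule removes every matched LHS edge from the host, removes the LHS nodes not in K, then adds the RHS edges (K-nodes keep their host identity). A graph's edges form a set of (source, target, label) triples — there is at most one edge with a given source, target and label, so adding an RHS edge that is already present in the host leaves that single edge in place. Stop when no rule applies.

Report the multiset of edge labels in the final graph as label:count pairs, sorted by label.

Answer: p:1

Rewrite trace:
start.  V:4 E:5  edges: 0-q->0 0-q->2 1-p->0 1-q->1 1-q->3
1. fire R1 via {0↦0, 1↦1, 2↦2}  →  V:3 E:3  edges: 0-q->0 1-p->0 1-q->3
2. fire R1 via {0↦1, 1↦0, 2↦3}  →  V:2 E:1  edges: 1-p->0
halt: no rule applies after step 2
NF edges: [(1, 0, 'p')]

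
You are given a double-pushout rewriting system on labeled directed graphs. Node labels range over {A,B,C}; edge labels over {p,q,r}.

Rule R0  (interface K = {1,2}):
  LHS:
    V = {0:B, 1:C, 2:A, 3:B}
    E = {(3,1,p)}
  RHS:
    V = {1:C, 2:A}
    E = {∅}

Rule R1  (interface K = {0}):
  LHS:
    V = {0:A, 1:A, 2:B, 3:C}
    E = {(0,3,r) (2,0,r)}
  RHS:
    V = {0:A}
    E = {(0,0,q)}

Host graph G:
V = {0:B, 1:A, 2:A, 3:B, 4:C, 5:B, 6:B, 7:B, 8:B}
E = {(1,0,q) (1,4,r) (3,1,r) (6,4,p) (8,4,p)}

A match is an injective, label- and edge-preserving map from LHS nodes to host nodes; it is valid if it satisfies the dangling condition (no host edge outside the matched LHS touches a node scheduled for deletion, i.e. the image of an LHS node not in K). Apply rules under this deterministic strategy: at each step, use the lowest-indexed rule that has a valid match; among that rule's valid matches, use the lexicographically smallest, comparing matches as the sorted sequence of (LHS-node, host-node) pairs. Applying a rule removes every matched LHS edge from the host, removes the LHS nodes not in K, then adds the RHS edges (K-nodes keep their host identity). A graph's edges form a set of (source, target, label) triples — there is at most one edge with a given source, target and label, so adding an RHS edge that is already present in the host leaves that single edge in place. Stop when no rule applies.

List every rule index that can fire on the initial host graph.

R0: 8 valid matches — {0↦5, 1↦4, 2↦1, 3↦6}, {0↦5, 1↦4, 2↦1, 3↦8}, {0↦5, 1↦4, 2↦2, 3↦6} (+5 more)
R1: no valid match — 1 raw match, all fail dangling condition

Answer: [R0]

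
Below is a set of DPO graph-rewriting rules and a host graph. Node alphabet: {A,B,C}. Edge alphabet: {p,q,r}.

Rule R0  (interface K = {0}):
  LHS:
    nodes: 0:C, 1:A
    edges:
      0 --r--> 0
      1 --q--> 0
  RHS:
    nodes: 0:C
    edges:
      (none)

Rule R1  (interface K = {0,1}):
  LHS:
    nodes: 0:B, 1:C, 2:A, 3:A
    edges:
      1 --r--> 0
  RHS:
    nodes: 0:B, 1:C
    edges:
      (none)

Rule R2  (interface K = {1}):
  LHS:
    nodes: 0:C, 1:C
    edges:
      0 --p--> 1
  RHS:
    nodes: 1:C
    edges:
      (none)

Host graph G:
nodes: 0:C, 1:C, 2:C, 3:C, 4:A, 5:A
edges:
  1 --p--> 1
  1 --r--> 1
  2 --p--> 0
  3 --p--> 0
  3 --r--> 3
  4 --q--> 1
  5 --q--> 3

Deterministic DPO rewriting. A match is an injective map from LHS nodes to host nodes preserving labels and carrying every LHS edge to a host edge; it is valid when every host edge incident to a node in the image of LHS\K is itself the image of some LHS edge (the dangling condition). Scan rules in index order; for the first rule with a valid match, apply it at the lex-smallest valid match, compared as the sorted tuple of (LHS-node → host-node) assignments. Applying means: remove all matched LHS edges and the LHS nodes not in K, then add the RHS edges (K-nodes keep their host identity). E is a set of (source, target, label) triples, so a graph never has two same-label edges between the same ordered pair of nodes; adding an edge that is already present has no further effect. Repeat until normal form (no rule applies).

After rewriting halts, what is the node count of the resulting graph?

start.  V:6 E:7  edges: 1-p->1 1-r->1 2-p->0 3-p->0 3-r->3 4-q->1 5-q->3
1. fire R0 via {0↦1, 1↦4}  →  V:5 E:5  edges: 1-p->1 2-p->0 3-p->0 3-r->3 5-q->3
2. fire R0 via {0↦3, 1↦5}  →  V:4 E:3  edges: 1-p->1 2-p->0 3-p->0
3. fire R2 via {0↦2, 1↦0}  →  V:3 E:2  edges: 1-p->1 3-p->0
4. fire R2 via {0↦3, 1↦0}  →  V:2 E:1  edges: 1-p->1
normal form: no rule applies after step 4
NF nodes: {0:C, 1:C}

Answer: 2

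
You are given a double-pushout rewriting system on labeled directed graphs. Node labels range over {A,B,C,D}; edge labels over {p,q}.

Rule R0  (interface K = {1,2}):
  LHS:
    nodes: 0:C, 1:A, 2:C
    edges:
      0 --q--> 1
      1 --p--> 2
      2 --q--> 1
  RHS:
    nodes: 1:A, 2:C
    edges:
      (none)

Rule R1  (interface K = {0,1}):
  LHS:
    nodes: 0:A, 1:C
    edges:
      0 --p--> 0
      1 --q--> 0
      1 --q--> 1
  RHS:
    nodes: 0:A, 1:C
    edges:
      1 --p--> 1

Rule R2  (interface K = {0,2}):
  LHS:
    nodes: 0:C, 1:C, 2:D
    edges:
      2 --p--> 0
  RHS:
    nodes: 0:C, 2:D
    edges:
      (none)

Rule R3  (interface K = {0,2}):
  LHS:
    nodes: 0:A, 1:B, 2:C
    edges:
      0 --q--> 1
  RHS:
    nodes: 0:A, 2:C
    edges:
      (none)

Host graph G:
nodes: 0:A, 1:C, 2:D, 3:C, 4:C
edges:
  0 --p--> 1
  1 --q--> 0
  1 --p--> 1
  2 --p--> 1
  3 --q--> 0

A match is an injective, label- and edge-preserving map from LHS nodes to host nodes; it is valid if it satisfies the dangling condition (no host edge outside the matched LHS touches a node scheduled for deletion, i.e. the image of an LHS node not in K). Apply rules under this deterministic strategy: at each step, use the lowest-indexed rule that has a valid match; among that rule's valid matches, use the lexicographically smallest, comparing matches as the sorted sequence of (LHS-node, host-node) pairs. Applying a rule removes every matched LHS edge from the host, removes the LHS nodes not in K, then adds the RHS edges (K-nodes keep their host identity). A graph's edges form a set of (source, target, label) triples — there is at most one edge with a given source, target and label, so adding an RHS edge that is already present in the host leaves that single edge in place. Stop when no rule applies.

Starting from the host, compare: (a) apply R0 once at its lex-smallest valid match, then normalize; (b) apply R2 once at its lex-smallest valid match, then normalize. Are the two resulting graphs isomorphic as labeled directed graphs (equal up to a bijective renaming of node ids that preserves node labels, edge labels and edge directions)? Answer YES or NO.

Answer: YES

Steps:
branch R0-first: apply at {0↦3, 1↦0, 2↦1} → |E|=2, then 1 more step(s) → NF |V|=3 |E|=1 V={0:A, 1:C, 2:D} E=1-p->1
branch R2-first: apply at {0↦1, 1↦4, 2↦2} → |E|=4, then 1 more step(s) → NF |V|=3 |E|=1 V={0:A, 1:C, 2:D} E=1-p->1
graphs isomorphic (equal up to label-preserving node renaming)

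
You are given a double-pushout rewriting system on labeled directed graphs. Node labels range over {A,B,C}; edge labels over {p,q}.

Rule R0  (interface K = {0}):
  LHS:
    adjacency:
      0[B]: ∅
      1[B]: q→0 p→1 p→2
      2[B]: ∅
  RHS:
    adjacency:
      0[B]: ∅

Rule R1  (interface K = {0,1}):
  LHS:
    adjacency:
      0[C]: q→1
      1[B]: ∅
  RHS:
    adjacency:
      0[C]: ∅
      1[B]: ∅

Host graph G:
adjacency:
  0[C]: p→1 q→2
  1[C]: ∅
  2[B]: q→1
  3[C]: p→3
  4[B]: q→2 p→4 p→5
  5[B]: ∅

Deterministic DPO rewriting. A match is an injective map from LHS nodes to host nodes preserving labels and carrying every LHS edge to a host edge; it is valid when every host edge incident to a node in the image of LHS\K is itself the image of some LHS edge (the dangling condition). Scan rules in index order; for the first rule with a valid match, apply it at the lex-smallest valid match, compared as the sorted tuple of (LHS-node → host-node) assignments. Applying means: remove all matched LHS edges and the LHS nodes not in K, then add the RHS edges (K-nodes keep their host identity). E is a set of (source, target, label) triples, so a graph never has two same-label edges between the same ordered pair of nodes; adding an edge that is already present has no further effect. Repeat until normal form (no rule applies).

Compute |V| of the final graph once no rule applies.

initial: |V|=6 |E|=7  E = 0-p->1 0-q->2 2-q->1 3-p->3 4-q->2 4-p->4 4-p->5
step 1: apply R0 at {0↦2, 1↦4, 2↦5}  → |V|=4 |E|=4  E = 0-p->1 0-q->2 2-q->1 3-p->3
step 2: apply R1 at {0↦0, 1↦2}  → |V|=4 |E|=3  E = 0-p->1 2-q->1 3-p->3
halt: no rule applies after step 2
NF nodes: {0:C, 1:C, 2:B, 3:C}

Answer: 4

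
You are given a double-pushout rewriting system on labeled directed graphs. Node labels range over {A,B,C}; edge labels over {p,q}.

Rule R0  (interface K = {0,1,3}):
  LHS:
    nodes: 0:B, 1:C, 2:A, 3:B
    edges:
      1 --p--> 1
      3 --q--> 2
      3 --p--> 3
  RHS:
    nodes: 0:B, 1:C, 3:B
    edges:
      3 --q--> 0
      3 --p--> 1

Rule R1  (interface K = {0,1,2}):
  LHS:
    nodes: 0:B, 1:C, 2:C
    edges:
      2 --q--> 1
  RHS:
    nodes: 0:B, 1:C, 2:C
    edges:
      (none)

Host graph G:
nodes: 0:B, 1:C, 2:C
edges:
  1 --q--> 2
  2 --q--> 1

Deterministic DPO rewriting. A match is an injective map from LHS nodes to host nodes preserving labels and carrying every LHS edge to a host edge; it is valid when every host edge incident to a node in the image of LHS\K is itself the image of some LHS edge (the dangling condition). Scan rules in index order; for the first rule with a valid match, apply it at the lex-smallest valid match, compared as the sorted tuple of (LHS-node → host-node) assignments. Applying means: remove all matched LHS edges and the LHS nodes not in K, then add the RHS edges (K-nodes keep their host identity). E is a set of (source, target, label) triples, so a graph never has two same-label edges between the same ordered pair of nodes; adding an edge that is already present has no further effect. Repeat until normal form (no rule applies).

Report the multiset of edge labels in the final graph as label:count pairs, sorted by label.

[0] host  ⇒  3 nodes, 2 edges  {1-q->2 2-q->1}
[1] R1 @ {0↦0, 1↦1, 2↦2}  ⇒  3 nodes, 1 edges  {1-q->2}
[2] R1 @ {0↦0, 1↦2, 2↦1}  ⇒  3 nodes, 0 edges  {∅}
halt: no rule applies after step 2
NF edges: []

Answer: (no edges)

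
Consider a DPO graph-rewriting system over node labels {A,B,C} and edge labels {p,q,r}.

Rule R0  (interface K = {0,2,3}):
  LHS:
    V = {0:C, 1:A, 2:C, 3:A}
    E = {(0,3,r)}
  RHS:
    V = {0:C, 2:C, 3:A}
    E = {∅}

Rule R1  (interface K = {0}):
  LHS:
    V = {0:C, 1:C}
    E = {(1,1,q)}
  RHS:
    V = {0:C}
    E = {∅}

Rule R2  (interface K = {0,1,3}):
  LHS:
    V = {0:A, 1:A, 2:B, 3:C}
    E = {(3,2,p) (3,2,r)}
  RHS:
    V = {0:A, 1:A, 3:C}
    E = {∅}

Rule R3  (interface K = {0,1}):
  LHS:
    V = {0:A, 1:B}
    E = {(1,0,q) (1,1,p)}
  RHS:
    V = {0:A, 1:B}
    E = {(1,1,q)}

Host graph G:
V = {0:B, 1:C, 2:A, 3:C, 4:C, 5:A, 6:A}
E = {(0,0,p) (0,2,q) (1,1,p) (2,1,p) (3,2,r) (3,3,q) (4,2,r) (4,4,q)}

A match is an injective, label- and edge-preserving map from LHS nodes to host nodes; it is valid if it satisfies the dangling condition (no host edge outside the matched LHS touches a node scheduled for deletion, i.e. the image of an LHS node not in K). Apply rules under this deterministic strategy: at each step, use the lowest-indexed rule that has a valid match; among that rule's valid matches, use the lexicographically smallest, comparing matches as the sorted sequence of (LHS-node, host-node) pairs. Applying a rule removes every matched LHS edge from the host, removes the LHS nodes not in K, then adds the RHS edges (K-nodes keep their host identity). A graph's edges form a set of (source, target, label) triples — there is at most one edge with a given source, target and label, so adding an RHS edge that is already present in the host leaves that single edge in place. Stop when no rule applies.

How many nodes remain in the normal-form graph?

[0] host  ⇒  7 nodes, 8 edges  {0-p->0 0-q->2 1-p->1 2-p->1 3-r->2 3-q->3 4-r->2 4-q->4}
[1] R0 @ {0↦3, 1↦5, 2↦1, 3↦2}  ⇒  6 nodes, 7 edges  {0-p->0 0-q->2 1-p->1 2-p->1 3-q->3 4-r->2 4-q->4}
[2] R0 @ {0↦4, 1↦6, 2↦1, 3↦2}  ⇒  5 nodes, 6 edges  {0-p->0 0-q->2 1-p->1 2-p->1 3-q->3 4-q->4}
[3] R1 @ {0↦1, 1↦3}  ⇒  4 nodes, 5 edges  {0-p->0 0-q->2 1-p->1 2-p->1 4-q->4}
[4] R1 @ {0↦1, 1↦4}  ⇒  3 nodes, 4 edges  {0-p->0 0-q->2 1-p->1 2-p->1}
[5] R3 @ {0↦2, 1↦0}  ⇒  3 nodes, 3 edges  {0-q->0 1-p->1 2-p->1}
normal form: no rule applies after step 5
NF nodes: {0:B, 1:C, 2:A}

Answer: 3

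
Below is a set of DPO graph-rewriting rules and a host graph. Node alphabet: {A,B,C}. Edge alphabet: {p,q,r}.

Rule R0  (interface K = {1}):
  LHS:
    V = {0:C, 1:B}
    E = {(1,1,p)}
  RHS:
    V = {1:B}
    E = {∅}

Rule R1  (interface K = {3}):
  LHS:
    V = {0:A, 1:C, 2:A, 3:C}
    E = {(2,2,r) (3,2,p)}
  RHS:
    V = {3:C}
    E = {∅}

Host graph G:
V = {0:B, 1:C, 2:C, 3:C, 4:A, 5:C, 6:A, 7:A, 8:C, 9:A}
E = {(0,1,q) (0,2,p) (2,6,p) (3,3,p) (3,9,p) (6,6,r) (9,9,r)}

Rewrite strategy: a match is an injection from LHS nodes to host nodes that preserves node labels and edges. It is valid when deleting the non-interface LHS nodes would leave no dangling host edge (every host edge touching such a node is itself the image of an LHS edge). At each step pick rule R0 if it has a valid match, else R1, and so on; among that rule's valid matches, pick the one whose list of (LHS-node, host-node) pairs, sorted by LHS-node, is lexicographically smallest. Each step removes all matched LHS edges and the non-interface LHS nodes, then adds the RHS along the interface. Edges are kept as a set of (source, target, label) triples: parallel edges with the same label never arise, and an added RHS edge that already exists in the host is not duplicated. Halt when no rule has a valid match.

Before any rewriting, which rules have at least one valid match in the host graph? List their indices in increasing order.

R0: no valid match — LHS pattern not found
R1: 8 valid matches — {0↦4, 1↦5, 2↦6, 3↦2}, {0↦4, 1↦5, 2↦9, 3↦3}, {0↦4, 1↦8, 2↦6, 3↦2} (+5 more)

Answer: [R1]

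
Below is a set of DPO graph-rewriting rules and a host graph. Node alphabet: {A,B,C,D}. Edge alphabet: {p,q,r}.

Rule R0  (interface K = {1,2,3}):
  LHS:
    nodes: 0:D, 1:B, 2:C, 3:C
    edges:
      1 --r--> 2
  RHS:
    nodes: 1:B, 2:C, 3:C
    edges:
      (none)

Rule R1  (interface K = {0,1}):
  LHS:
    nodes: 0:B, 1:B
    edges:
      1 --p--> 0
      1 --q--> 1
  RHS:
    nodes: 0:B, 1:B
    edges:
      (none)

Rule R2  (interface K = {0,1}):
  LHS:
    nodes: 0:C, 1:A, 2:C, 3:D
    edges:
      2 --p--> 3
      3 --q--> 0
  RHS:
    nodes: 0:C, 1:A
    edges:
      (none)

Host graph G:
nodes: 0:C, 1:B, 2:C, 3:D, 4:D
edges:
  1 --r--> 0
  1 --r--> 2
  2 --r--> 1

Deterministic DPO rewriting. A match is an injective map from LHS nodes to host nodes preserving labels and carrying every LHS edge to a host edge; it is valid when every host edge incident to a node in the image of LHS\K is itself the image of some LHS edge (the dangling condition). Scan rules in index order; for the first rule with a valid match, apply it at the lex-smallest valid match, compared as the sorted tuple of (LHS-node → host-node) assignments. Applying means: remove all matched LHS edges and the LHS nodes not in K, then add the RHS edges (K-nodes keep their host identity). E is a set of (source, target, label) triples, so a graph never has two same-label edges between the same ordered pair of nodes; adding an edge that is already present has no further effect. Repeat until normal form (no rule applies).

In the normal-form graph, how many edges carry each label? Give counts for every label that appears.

[0] host  ⇒  5 nodes, 3 edges  {1-r->0 1-r->2 2-r->1}
[1] R0 @ {0↦3, 1↦1, 2↦0, 3↦2}  ⇒  4 nodes, 2 edges  {1-r->2 2-r->1}
[2] R0 @ {0↦4, 1↦1, 2↦2, 3↦0}  ⇒  3 nodes, 1 edges  {2-r->1}
normal form: no rule applies after step 2
NF edges: [(2, 1, 'r')]

Answer: r:1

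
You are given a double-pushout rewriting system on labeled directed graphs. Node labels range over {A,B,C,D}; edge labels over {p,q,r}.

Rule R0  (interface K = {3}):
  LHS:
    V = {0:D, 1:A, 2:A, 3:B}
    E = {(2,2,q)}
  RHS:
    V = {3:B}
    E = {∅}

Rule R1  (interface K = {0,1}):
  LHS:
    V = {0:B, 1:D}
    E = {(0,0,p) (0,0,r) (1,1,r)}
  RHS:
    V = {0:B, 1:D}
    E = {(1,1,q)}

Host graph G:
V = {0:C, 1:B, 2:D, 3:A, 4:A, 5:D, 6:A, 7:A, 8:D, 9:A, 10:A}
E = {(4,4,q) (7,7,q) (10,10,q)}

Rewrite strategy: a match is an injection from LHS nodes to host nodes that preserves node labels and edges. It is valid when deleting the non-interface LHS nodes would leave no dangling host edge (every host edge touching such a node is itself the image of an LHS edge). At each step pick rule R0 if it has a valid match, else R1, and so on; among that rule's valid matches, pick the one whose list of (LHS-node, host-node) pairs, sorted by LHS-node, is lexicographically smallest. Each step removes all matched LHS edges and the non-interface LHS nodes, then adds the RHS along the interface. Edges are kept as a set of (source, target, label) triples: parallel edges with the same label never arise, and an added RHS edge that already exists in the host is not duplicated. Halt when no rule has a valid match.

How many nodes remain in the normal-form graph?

initial: |V|=11 |E|=3  E = 4-q->4 7-q->7 10-q->10
step 1: apply R0 at {0↦2, 1↦3, 2↦4, 3↦1}  → |V|=8 |E|=2  E = 7-q->7 10-q->10
step 2: apply R0 at {0↦5, 1↦6, 2↦7, 3↦1}  → |V|=5 |E|=1  E = 10-q->10
step 3: apply R0 at {0↦8, 1↦9, 2↦10, 3↦1}  → |V|=2 |E|=0  E = ∅
normal form: no rule applies after step 3
NF nodes: {0:C, 1:B}

Answer: 2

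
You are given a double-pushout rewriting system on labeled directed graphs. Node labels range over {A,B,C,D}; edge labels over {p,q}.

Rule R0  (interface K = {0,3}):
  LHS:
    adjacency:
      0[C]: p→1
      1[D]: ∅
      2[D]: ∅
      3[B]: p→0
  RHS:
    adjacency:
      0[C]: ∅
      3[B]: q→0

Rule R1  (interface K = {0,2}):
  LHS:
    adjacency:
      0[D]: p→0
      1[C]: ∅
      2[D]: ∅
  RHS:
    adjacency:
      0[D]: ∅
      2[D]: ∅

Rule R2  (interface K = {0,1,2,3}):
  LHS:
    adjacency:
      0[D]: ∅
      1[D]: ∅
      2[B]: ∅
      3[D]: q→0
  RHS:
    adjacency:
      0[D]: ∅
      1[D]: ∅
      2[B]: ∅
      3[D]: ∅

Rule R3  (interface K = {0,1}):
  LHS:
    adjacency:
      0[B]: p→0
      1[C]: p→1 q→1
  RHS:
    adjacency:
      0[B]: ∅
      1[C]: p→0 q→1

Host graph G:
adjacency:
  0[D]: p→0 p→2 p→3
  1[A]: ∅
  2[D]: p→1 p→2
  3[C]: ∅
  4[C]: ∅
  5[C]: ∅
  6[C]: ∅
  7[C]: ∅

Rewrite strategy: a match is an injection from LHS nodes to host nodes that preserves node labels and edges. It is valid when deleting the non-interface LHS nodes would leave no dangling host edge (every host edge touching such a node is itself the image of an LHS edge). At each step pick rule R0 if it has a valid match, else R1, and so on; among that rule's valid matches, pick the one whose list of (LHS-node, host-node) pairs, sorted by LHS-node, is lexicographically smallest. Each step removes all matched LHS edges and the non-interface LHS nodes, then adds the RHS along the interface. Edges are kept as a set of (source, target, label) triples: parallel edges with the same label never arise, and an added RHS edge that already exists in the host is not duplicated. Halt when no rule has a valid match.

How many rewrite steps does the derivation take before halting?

Answer: 2

Rewrite trace:
start.  V:8 E:5  edges: 0-p->0 0-p->2 0-p->3 2-p->1 2-p->2
1. fire R1 via {0↦0, 1↦4, 2↦2}  →  V:7 E:4  edges: 0-p->2 0-p->3 2-p->1 2-p->2
2. fire R1 via {0↦2, 1↦5, 2↦0}  →  V:6 E:3  edges: 0-p->2 0-p->3 2-p->1
final graph: no rule applies after step 2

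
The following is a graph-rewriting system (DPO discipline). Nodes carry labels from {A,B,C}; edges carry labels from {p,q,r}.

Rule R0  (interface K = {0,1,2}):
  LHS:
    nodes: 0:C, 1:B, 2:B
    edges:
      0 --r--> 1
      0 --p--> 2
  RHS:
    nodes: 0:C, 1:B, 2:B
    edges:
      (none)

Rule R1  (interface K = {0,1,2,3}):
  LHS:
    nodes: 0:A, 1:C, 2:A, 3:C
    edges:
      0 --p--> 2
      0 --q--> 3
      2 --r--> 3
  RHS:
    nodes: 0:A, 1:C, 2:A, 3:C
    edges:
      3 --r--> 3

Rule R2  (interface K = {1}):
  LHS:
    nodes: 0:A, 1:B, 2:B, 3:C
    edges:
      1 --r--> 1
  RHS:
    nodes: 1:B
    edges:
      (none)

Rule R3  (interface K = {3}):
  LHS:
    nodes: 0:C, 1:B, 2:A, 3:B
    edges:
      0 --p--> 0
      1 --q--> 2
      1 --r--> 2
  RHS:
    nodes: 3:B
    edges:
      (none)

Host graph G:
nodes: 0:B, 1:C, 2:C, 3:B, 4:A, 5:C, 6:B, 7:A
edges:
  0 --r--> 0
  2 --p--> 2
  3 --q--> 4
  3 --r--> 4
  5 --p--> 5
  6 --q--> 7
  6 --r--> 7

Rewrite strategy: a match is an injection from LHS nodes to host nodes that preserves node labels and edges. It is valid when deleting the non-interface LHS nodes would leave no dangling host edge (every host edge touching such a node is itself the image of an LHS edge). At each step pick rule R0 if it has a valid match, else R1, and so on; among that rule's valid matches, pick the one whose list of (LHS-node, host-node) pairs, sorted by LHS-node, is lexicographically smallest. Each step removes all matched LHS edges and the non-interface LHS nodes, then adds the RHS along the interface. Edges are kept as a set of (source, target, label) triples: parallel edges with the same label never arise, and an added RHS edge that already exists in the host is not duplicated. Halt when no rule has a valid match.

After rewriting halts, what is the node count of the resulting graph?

Answer: 2

Rewrite trace:
[0] host  ⇒  8 nodes, 7 edges  {0-r->0 2-p->2 3-q->4 3-r->4 5-p->5 6-q->7 6-r->7}
[1] R3 @ {0↦2, 1↦3, 2↦4, 3↦0}  ⇒  5 nodes, 4 edges  {0-r->0 5-p->5 6-q->7 6-r->7}
[2] R3 @ {0↦5, 1↦6, 2↦7, 3↦0}  ⇒  2 nodes, 1 edges  {0-r->0}
final graph: no rule applies after step 2
NF nodes: {0:B, 1:C}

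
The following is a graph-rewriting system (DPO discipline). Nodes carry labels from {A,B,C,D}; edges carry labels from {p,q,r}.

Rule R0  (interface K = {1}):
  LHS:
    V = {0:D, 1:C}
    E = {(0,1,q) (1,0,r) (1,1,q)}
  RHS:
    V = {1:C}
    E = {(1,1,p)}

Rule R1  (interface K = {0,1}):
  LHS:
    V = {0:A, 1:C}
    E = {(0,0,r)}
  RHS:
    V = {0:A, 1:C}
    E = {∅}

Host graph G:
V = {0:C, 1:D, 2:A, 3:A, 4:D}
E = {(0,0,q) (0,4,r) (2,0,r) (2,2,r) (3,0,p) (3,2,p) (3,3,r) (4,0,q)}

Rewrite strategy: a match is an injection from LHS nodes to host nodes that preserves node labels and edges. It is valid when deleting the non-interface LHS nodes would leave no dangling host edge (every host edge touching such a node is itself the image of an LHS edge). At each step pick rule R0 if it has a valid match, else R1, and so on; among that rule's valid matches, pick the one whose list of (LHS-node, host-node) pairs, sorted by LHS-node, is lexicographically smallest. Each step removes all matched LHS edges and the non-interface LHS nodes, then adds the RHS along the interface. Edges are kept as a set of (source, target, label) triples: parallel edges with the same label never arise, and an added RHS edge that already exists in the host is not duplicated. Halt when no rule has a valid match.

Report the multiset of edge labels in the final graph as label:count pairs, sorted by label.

Answer: p:3 r:1

Rewrite trace:
start.  V:5 E:8  edges: 0-q->0 0-r->4 2-r->0 2-r->2 3-p->0 3-p->2 3-r->3 4-q->0
1. fire R0 via {0↦4, 1↦0}  →  V:4 E:6  edges: 0-p->0 2-r->0 2-r->2 3-p->0 3-p->2 3-r->3
2. fire R1 via {0↦2, 1↦0}  →  V:4 E:5  edges: 0-p->0 2-r->0 3-p->0 3-p->2 3-r->3
3. fire R1 via {0↦3, 1↦0}  →  V:4 E:4  edges: 0-p->0 2-r->0 3-p->0 3-p->2
final graph: no rule applies after step 3
NF edges: [(0, 0, 'p'), (2, 0, 'r'), (3, 0, 'p'), (3, 2, 'p')]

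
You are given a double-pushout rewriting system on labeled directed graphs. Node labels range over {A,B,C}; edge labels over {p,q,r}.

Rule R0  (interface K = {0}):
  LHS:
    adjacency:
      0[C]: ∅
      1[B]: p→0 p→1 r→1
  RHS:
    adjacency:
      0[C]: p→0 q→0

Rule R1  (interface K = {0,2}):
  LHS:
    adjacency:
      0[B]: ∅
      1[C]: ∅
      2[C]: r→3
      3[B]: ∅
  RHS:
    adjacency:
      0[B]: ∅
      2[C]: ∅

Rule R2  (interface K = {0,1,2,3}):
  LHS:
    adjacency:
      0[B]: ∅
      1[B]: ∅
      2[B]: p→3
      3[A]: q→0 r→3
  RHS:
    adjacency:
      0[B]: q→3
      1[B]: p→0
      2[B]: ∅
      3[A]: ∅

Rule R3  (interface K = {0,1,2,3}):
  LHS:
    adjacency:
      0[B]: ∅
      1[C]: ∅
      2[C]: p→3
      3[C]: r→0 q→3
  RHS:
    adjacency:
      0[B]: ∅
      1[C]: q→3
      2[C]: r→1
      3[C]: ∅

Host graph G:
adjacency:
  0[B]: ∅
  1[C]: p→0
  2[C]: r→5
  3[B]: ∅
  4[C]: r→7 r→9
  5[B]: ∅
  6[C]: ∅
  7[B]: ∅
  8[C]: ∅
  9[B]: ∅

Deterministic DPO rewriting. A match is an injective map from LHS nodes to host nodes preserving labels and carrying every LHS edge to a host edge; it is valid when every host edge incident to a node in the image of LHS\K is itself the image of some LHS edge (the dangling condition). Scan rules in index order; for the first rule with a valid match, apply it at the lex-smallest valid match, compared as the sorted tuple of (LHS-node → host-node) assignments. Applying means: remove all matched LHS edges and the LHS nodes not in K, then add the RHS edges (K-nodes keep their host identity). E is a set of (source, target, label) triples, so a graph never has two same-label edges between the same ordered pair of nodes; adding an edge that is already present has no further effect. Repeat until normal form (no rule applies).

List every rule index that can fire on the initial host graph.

Answer: [R1]

Derivation:
R0: no valid match — LHS pattern not found
R1: 24 valid matches — {0↦0, 1↦6, 2↦2, 3↦5}, {0↦0, 1↦6, 2↦4, 3↦7}, {0↦0, 1↦6, 2↦4, 3↦9} (+21 more)
R2: no valid match — LHS pattern not found
R3: no valid match — LHS pattern not found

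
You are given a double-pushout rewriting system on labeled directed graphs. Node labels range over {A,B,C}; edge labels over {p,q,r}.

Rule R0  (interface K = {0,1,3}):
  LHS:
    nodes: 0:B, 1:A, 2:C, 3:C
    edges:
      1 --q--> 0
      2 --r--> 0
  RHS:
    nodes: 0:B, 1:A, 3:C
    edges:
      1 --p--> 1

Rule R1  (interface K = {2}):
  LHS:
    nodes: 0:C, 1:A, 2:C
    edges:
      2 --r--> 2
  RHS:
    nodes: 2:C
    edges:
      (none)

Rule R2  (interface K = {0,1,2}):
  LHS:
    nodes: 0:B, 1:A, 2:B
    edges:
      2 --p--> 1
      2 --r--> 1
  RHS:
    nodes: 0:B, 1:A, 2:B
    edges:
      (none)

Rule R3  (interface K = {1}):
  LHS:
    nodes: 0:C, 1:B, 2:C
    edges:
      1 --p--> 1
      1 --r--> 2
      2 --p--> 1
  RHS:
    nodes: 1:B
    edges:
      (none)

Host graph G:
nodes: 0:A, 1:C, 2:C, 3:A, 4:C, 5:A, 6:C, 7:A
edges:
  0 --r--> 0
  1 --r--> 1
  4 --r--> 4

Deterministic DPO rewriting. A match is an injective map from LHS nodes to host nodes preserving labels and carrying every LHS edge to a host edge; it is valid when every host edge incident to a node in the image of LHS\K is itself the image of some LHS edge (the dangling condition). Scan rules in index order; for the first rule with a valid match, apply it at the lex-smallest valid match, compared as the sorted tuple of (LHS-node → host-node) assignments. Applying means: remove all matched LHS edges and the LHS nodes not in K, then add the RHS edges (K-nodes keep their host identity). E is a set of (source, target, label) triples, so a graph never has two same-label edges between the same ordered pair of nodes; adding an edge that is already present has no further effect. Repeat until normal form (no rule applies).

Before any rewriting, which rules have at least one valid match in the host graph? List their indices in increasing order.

Answer: [R1]

Steps:
R0: no valid match — LHS pattern not found
R1: 12 valid matches — {0↦2, 1↦3, 2↦1}, {0↦2, 1↦3, 2↦4}, {0↦2, 1↦5, 2↦1} (+9 more)
R2: no valid match — LHS pattern not found
R3: no valid match — LHS pattern not found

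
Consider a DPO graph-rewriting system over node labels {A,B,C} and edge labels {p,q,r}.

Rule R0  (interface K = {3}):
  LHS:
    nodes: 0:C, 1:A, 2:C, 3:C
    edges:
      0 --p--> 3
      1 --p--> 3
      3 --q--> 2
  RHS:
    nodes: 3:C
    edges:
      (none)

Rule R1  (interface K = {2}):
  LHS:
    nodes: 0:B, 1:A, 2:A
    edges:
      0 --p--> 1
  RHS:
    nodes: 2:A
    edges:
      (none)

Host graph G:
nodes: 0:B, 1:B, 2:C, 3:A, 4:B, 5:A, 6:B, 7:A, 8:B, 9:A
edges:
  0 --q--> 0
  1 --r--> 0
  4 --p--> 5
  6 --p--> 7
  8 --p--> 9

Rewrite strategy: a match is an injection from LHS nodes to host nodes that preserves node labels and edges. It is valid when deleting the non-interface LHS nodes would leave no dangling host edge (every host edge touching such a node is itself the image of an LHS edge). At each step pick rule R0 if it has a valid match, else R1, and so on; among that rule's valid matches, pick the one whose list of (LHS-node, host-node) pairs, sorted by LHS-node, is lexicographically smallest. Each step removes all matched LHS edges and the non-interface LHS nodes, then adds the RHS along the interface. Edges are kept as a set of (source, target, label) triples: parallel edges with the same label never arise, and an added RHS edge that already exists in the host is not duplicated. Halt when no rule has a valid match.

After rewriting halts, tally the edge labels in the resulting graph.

start.  V:10 E:5  edges: 0-q->0 1-r->0 4-p->5 6-p->7 8-p->9
1. fire R1 via {0↦4, 1↦5, 2↦3}  →  V:8 E:4  edges: 0-q->0 1-r->0 6-p->7 8-p->9
2. fire R1 via {0↦6, 1↦7, 2↦3}  →  V:6 E:3  edges: 0-q->0 1-r->0 8-p->9
3. fire R1 via {0↦8, 1↦9, 2↦3}  →  V:4 E:2  edges: 0-q->0 1-r->0
halt: no rule applies after step 3
NF edges: [(0, 0, 'q'), (1, 0, 'r')]

Answer: q:1 r:1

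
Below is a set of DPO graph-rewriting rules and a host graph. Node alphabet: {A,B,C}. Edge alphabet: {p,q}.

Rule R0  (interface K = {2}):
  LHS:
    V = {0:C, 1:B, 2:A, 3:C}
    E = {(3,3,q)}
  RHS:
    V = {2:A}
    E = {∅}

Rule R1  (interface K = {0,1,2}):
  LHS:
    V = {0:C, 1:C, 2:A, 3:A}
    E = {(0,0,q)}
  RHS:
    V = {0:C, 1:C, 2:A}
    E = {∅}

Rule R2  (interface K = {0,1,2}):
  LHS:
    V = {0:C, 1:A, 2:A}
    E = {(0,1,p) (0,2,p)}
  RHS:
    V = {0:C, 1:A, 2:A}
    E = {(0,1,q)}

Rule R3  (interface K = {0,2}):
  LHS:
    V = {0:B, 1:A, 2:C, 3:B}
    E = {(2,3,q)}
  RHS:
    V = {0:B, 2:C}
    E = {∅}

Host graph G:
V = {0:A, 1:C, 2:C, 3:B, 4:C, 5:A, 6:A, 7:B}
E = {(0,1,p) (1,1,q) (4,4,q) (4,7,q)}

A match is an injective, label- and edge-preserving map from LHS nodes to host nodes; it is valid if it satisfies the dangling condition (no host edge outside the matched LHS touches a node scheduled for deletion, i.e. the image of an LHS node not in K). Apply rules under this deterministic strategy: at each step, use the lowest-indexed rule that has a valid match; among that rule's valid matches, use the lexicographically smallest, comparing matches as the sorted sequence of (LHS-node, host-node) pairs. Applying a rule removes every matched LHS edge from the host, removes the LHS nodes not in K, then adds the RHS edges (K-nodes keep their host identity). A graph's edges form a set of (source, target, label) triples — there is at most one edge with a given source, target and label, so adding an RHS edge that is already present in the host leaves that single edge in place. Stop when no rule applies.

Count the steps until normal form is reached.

start.  V:8 E:4  edges: 0-p->1 1-q->1 4-q->4 4-q->7
1. fire R1 via {0↦1, 1↦2, 2↦0, 3↦5}  →  V:7 E:3  edges: 0-p->1 4-q->4 4-q->7
2. fire R1 via {0↦4, 1↦1, 2↦0, 3↦6}  →  V:6 E:2  edges: 0-p->1 4-q->7
final graph: no rule applies after step 2

Answer: 2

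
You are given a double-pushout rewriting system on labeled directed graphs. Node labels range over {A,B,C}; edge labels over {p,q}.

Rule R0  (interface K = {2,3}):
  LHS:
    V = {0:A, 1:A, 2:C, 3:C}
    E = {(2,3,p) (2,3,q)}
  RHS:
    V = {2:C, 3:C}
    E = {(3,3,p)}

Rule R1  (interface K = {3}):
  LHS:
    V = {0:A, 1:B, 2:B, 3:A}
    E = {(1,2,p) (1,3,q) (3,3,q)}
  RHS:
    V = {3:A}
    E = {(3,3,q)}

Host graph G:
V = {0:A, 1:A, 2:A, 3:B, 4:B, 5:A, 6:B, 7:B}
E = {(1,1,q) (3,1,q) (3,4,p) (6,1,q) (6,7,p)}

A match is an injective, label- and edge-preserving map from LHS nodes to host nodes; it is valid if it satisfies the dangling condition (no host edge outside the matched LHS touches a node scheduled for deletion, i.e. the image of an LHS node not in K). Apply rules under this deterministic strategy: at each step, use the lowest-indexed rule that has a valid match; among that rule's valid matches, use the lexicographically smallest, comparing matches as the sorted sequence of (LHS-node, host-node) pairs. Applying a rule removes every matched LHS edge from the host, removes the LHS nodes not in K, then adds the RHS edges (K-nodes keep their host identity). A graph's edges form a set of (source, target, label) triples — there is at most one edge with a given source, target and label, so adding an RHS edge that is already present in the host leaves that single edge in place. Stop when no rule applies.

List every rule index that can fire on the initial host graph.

Answer: [R1]

Steps:
R0: no valid match — LHS pattern not found
R1: 6 valid matches — {0↦0, 1↦3, 2↦4, 3↦1}, {0↦0, 1↦6, 2↦7, 3↦1}, {0↦2, 1↦3, 2↦4, 3↦1} (+3 more)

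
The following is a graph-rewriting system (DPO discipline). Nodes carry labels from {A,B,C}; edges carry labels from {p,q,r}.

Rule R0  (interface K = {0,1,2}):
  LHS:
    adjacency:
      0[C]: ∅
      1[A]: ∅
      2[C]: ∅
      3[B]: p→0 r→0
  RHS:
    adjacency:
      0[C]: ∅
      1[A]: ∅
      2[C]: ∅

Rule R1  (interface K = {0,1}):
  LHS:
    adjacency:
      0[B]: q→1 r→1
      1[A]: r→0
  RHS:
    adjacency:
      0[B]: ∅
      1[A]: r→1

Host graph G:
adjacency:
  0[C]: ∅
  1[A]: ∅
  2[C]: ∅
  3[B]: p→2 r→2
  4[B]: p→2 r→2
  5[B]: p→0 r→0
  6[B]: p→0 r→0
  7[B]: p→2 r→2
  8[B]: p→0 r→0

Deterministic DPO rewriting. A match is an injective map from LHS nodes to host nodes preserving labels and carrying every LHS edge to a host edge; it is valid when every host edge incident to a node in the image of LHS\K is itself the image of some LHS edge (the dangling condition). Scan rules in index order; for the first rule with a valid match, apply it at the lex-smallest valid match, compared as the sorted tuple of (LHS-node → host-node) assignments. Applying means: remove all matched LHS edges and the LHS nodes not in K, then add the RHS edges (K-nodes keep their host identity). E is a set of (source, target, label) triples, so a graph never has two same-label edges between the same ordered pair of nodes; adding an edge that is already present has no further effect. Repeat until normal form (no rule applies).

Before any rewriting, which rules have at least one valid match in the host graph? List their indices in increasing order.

Answer: [R0]

Rewrite trace:
R0: 6 valid matches — {0↦0, 1↦1, 2↦2, 3↦5}, {0↦0, 1↦1, 2↦2, 3↦6}, {0↦0, 1↦1, 2↦2, 3↦8} (+3 more)
R1: no valid match — LHS pattern not found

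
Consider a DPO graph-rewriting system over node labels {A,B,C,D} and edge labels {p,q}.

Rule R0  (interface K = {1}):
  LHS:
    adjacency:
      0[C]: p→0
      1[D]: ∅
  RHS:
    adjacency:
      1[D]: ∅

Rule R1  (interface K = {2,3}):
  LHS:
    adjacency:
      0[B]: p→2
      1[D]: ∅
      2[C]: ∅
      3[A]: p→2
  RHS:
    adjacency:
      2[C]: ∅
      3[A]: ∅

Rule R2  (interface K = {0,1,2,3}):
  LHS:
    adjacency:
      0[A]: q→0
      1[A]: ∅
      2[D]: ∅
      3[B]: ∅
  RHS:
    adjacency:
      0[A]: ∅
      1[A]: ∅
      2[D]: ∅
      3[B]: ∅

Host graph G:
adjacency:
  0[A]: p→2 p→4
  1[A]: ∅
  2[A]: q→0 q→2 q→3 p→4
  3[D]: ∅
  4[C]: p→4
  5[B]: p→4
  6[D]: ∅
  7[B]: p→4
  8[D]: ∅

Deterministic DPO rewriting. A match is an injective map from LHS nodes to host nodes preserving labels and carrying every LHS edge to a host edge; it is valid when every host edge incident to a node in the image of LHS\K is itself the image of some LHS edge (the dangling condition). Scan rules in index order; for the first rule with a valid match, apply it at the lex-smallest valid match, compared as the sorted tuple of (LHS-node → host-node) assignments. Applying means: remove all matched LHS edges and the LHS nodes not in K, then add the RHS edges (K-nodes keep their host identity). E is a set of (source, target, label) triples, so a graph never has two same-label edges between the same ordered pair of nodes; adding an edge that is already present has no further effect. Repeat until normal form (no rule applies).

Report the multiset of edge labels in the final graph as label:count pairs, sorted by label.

initial: |V|=9 |E|=9  E = 0-p->2 0-p->4 2-q->0 2-q->2 2-q->3 2-p->4 4-p->4 5-p->4 7-p->4
step 1: apply R1 at {0↦5, 1↦6, 2↦4, 3↦0}  → |V|=7 |E|=7  E = 0-p->2 2-q->0 2-q->2 2-q->3 2-p->4 4-p->4 7-p->4
step 2: apply R1 at {0↦7, 1↦8, 2↦4, 3↦2}  → |V|=5 |E|=5  E = 0-p->2 2-q->0 2-q->2 2-q->3 4-p->4
step 3: apply R0 at {0↦4, 1↦3}  → |V|=4 |E|=4  E = 0-p->2 2-q->0 2-q->2 2-q->3
halt: no rule applies after step 3
NF edges: [(0, 2, 'p'), (2, 0, 'q'), (2, 2, 'q'), (2, 3, 'q')]

Answer: p:1 q:3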